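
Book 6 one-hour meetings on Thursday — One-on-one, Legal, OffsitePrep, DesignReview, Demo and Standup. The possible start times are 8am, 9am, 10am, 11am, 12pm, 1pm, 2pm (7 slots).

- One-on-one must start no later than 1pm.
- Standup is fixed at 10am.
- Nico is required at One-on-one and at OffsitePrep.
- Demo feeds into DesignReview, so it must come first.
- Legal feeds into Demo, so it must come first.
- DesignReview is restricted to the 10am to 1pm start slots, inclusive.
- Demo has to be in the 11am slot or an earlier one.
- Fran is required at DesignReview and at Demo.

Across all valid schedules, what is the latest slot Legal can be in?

Downstream work caps Legal at 10am.
Legal at 10am is achievable: Legal -> 10am, One-on-one -> 8am, Demo -> 11am, DesignReview -> 12pm, Standup -> 10am, OffsitePrep -> 9am.

10am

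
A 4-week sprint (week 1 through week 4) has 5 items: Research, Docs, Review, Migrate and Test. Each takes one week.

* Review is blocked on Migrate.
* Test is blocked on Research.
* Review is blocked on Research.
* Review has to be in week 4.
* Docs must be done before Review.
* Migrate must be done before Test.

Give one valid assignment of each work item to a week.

Review -> week 4; Docs -> week 1; Research -> week 1; Test -> week 2; Migrate -> week 1

Checking: Research(week 1) before Review(week 4); Research(week 1) before Test(week 2); Migrate(week 1) before Test(week 2); Migrate(week 1) before Review(week 4); Docs(week 1) before Review(week 4); Review=week 4 in [week 4,week 4].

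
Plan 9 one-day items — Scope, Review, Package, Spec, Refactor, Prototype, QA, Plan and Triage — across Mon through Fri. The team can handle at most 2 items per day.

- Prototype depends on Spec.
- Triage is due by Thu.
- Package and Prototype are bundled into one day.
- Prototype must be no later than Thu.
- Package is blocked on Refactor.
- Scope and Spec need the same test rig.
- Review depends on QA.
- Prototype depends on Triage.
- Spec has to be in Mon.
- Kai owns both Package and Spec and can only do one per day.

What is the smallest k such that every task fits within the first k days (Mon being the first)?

The precedence chain requires at least 2 distinct days.
With at most 2 per day and 9 tasks, at least 5 days are needed.
5 works (last occupied day: Fri): for example Refactor in Tue, Scope in Thu, Package in Wed, Review in Thu, Spec in Mon, Triage in Mon, QA in Tue, Plan in Fri, Prototype in Wed.

5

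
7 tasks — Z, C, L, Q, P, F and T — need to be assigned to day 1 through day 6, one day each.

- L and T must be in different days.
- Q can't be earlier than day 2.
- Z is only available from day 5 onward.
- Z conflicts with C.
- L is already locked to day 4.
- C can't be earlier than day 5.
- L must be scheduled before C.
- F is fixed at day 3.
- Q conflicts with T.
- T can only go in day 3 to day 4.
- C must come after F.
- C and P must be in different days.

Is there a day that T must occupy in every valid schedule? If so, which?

day 3

T's window is day 3–day 4.
L is fixed at day 4, and T can't share a day with L.
So T must be day 3.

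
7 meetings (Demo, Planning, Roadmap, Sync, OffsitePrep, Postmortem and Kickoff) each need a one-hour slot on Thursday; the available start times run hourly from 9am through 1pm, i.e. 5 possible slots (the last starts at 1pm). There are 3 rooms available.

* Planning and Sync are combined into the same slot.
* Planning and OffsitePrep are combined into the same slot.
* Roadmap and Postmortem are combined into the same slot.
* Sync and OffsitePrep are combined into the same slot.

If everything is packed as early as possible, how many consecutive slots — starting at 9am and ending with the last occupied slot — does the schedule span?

With at most 3 per slot and 7 meetings, at least 3 slots are needed.
3 works (last occupied slot: 11am): for example Sync=10am; Demo=9am; OffsitePrep=10am; Kickoff=11am; Planning=10am; Postmortem=9am; Roadmap=9am.

3 slots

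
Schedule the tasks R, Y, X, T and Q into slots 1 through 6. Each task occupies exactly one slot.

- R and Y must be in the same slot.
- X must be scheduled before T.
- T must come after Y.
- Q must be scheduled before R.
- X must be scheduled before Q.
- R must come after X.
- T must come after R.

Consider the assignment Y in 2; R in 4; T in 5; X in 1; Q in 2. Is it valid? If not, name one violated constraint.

No — it violates: R and Y must be in the same slot

R and Y must be in the same slot — violated.
X must be scheduled before Q — holds.
T must come after R — holds.
X must be scheduled before T — holds.
T must come after Y — holds.
Q must be scheduled before R — holds.
R must come after X — holds.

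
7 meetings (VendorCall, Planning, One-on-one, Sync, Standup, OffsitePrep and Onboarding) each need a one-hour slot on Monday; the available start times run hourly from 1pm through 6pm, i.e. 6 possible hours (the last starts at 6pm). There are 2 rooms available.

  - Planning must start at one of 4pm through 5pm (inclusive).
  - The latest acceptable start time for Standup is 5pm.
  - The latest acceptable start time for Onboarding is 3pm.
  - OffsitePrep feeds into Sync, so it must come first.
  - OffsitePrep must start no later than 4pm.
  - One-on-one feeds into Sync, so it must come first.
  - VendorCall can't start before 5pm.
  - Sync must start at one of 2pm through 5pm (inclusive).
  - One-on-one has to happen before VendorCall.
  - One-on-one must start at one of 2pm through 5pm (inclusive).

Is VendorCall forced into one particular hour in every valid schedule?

No

VendorCall can be 5pm (e.g. One-on-one=2pm; Onboarding=1pm; Standup=2pm; Sync=3pm; VendorCall=5pm; OffsitePrep=1pm; Planning=4pm) or 6pm (e.g. OffsitePrep in 1pm; Onboarding in 1pm; Planning in 4pm; Standup in 2pm; One-on-one in 2pm; VendorCall in 6pm; Sync in 3pm).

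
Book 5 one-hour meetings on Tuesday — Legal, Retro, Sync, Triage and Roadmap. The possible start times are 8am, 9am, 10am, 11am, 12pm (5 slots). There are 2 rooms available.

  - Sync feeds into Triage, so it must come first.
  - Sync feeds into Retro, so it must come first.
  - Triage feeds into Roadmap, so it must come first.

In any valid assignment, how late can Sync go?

10am

Downstream work caps Sync at 10am.
Sync at 10am is achievable: Roadmap=12pm, Legal=8am, Sync=10am, Retro=11am, Triage=11am.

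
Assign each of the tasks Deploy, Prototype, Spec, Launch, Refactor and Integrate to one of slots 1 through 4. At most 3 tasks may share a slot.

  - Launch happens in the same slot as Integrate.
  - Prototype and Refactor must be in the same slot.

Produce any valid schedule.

Deploy=1, Spec=2, Prototype=1, Launch=2, Refactor=1, Integrate=2

Checking: Launch = Integrate = 2; Prototype = Refactor = 1; max 3 per slot (cap 3).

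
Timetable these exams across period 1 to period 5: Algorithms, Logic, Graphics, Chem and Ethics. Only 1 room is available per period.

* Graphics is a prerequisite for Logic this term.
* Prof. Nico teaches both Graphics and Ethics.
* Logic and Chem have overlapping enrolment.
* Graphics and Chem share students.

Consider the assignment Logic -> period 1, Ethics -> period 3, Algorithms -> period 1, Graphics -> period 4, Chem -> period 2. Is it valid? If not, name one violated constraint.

No. Only 1 room is available per period is not satisfied.

Prof. Nico teaches both Graphics and Ethics — holds.
Logic and Chem have overlapping enrolment — holds.
Graphics is a prerequisite for Logic this term — violated.
Graphics and Chem share students — holds.
Only 1 room is available per period — violated.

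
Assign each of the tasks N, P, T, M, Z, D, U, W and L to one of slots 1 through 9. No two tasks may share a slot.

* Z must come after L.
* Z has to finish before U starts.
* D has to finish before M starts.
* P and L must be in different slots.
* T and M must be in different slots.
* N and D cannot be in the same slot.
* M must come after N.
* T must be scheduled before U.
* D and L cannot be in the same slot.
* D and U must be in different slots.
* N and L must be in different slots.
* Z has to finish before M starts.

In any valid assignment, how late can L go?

Downstream work caps L at 7.
L at 6 is achievable: U in 9, M in 8, N in 1, Z in 7, P in 4, W in 5, L in 6, T in 2, D in 3.
Nothing later works — the conflict and capacity constraints rule out every slot after 6.

6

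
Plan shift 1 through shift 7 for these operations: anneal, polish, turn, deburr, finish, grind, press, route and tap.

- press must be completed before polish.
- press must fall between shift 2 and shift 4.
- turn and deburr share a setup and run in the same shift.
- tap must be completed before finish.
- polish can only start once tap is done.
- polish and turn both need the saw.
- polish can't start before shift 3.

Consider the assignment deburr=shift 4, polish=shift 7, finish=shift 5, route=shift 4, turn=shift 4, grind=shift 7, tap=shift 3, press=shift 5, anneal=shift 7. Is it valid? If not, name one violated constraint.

No — it violates: press must fall between shift 2 and shift 4

press must be completed before polish — holds.
tap must be completed before finish — holds.
turn and deburr share a setup and run in the same shift — holds.
polish and turn both need the saw — holds.
polish can't start before shift 3 — holds.
polish can only start once tap is done — holds.
press must fall between shift 2 and shift 4 — violated.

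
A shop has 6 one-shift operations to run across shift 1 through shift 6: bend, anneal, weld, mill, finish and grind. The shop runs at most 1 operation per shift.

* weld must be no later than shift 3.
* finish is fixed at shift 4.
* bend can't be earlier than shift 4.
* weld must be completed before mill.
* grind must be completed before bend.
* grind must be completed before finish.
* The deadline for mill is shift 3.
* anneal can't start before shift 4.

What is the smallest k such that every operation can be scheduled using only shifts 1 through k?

6 shifts

The precedence chain requires at least 2 distinct shifts.
With at most 1 per shift and 6 operations, at least 6 shifts are needed.
bend can't be placed before shift 4, so the schedule must run through at least shift 4.
6 works (last occupied shift: shift 6): for example grind -> shift 3, finish -> shift 4, bend -> shift 5, anneal -> shift 6, mill -> shift 2, weld -> shift 1.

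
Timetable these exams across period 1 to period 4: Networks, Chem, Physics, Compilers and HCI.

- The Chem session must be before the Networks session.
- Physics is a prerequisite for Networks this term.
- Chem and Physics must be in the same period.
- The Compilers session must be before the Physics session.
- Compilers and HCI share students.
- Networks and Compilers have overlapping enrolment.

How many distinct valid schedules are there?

12

Splitting on Networks: it can be period 3 (3), period 4 (9). Listing each branch's schedules as (Chem, Physics, Compilers, HCI) by period number:
Networks=period 3: (2,2,1,2) (2,2,1,3) (2,2,1,4) — 3.
Networks=period 4: (2,2,1,2) (2,2,1,3) (2,2,1,4) (3,3,1,2) (3,3,1,3) (3,3,1,4) (3,3,2,1) (3,3,2,3) (3,3,2,4) — 9.
Summing: 3 + 9 = 12.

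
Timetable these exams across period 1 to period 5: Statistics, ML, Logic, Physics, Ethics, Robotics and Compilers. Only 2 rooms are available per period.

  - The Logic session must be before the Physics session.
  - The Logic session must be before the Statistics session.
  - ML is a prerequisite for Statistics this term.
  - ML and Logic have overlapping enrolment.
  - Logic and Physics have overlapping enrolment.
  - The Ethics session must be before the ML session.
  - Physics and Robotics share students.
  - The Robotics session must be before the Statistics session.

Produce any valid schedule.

Statistics in period 3; Robotics in period 2; Logic in period 1; Ethics in period 1; Compilers in period 4; Physics in period 3; ML in period 2

Checking: Logic(period 1) before Statistics(period 3); Logic(period 1) before Physics(period 3); Robotics(period 2) before Statistics(period 3); ML(period 2) before Statistics(period 3); Ethics(period 1) before ML(period 2); Logic(period 1) != Physics(period 3); Physics(period 3) != Robotics(period 2); ML(period 2) != Logic(period 1); max 2 per period (cap 2).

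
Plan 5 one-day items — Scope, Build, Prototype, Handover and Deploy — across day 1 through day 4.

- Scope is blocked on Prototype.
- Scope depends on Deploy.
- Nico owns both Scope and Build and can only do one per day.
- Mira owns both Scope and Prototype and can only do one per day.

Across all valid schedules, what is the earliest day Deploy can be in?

day 1

Downstream work caps Deploy at day 3.
Deploy at day 1 is achievable: Deploy in day 1, Build in day 1, Scope in day 2, Prototype in day 1, Handover in day 1.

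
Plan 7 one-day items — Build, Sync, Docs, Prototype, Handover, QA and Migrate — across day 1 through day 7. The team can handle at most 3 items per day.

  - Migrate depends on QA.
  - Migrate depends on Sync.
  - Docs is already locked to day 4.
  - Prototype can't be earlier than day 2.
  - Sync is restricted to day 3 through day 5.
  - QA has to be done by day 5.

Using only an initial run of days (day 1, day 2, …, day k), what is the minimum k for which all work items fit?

4 days

The precedence chain requires at least 2 distinct days.
With at most 3 per day and 7 work items, at least 3 days are needed.
Docs can't be placed before day 4, so the schedule must run through at least day 4.
4 works (last occupied day: day 4): for example Sync in day 3; Docs in day 4; Migrate in day 4; Build in day 1; QA in day 1; Handover in day 1; Prototype in day 2.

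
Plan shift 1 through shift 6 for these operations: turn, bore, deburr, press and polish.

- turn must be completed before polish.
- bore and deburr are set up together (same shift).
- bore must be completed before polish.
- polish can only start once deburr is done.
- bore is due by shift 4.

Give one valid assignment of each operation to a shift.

polish -> shift 2; press -> shift 1; bore -> shift 1; deburr -> shift 1; turn -> shift 1

Checking: deburr(shift 1) before polish(shift 2); bore(shift 1) before polish(shift 2); turn(shift 1) before polish(shift 2); bore = deburr = shift 1; bore=shift 1 in [shift 1,shift 4].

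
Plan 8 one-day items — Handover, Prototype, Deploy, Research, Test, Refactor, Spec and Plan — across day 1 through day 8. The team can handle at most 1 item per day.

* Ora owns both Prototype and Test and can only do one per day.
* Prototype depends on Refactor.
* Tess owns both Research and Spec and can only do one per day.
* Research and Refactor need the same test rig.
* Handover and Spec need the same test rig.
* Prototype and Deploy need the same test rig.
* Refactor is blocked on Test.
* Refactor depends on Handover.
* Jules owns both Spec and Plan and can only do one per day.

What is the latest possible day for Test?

day 6

Downstream work caps Test at day 6.
Test at day 6 is achievable: Refactor in day 7, Research in day 3, Plan in day 5, Spec in day 4, Handover in day 1, Prototype in day 8, Deploy in day 2, Test in day 6.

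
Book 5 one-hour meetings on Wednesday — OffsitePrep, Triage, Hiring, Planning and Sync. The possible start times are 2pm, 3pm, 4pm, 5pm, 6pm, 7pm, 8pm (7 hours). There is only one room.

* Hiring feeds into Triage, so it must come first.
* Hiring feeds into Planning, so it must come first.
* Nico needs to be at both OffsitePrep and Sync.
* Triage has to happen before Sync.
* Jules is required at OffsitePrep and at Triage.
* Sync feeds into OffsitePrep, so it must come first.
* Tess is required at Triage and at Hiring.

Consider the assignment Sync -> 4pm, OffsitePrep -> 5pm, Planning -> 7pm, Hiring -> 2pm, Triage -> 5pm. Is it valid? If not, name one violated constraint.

Sync feeds into OffsitePrep, so it must come first — holds.
Tess is required at Triage and at Hiring — holds.
Jules is required at OffsitePrep and at Triage — violated.
Nico needs to be at both OffsitePrep and Sync — holds.
Hiring feeds into Triage, so it must come first — holds.
Triage has to happen before Sync — violated.
Hiring feeds into Planning, so it must come first — holds.
There is only one room — violated.

No — it violates: Jules is required at OffsitePrep and at Triage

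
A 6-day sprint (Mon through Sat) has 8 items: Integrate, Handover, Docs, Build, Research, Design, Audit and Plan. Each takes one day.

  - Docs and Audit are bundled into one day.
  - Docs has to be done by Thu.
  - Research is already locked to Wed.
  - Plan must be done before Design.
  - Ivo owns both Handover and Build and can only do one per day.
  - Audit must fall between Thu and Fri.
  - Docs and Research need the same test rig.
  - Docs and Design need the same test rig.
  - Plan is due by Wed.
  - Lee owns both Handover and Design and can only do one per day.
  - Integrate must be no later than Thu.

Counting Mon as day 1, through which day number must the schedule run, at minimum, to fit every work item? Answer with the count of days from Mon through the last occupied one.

The precedence chain requires at least 2 distinct days.
Audit can't be placed before Thu — that is day 4 counting from Mon — so the schedule must run through at least 4 days.
4 works (last occupied day: Thu): for example Audit -> Thu; Research -> Wed; Docs -> Thu; Integrate -> Mon; Build -> Tue; Handover -> Mon; Plan -> Mon; Design -> Tue.

4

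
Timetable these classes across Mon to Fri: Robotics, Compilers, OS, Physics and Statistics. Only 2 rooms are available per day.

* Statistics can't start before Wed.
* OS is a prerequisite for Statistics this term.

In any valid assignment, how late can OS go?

Downstream work caps OS at Thu.
OS at Thu is achievable: Statistics in Fri; Robotics in Mon; Physics in Tue; OS in Thu; Compilers in Mon.

Thu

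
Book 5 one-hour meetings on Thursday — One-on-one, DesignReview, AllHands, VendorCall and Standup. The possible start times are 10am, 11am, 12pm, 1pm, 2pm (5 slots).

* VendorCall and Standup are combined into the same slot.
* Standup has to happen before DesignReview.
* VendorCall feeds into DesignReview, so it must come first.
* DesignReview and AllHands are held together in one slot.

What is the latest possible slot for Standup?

Downstream work caps Standup at 1pm.
Standup at 1pm is achievable: DesignReview=2pm, AllHands=2pm, Standup=1pm, One-on-one=10am, VendorCall=1pm.

1pm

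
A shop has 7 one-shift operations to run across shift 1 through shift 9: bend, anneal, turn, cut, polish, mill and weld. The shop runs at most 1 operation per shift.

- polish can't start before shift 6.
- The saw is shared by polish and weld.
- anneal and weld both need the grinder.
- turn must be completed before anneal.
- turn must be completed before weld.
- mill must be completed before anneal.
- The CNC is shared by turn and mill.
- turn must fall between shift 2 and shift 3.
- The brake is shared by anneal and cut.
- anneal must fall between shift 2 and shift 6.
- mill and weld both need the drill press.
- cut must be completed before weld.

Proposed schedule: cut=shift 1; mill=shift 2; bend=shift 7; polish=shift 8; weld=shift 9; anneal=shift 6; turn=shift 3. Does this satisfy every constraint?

anneal and weld both need the grinder — holds.
polish can't start before shift 6 — holds.
cut must be completed before weld — holds.
The brake is shared by anneal and cut — holds.
mill and weld both need the drill press — holds.
The saw is shared by polish and weld — holds.
turn must be completed before weld — holds.
turn must fall between shift 2 and shift 3 — holds.
anneal must fall between shift 2 and shift 6 — holds.
turn must be completed before anneal — holds.
The CNC is shared by turn and mill — holds.
mill must be completed before anneal — holds.
The shop runs at most 1 operation per shift — holds.

Yes, all constraints hold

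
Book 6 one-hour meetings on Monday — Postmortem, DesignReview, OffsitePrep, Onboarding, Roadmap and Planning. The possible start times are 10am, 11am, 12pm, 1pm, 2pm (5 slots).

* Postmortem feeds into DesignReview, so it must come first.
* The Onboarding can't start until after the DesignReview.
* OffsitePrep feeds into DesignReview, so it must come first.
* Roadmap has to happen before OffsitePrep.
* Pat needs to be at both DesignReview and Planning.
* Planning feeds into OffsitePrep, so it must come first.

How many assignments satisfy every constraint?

Splitting on Postmortem: it can be 10am (7), 11am (7), 12pm (5). Listing each branch's schedules as (DesignReview, OffsitePrep, Onboarding, Roadmap, Planning):
Postmortem=10am: (12pm,11am,1pm,10am,10am) (12pm,11am,2pm,10am,10am) (1pm,11am,2pm,10am,10am) (1pm,12pm,2pm,10am,10am) (1pm,12pm,2pm,10am,11am) (1pm,12pm,2pm,11am,10am) (1pm,12pm,2pm,11am,11am) — 7.
Postmortem=11am: (12pm,11am,1pm,10am,10am) (12pm,11am,2pm,10am,10am) (1pm,11am,2pm,10am,10am) (1pm,12pm,2pm,10am,10am) (1pm,12pm,2pm,10am,11am) (1pm,12pm,2pm,11am,10am) (1pm,12pm,2pm,11am,11am) — 7.
Postmortem=12pm: (1pm,11am,2pm,10am,10am) (1pm,12pm,2pm,10am,10am) (1pm,12pm,2pm,10am,11am) (1pm,12pm,2pm,11am,10am) (1pm,12pm,2pm,11am,11am) — 5.
Summing: 7 + 7 + 5 = 19.

19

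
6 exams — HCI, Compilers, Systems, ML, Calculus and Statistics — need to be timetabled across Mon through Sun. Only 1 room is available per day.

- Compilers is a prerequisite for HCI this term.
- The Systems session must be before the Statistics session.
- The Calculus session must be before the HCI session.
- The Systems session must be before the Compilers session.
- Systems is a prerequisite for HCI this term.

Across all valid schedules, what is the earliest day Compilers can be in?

Tue

Precedence pushes Compilers to at least Tue; downstream work caps Compilers at Sat.
Compilers at Tue is achievable: Calculus=Wed, Systems=Mon, ML=Sat, Statistics=Fri, HCI=Thu, Compilers=Tue.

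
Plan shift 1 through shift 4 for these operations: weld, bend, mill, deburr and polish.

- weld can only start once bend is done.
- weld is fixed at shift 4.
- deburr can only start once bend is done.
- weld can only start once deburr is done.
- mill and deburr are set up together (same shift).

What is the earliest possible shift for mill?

shift 2

Mill must be in the same shift as deburr, which can't be before shift 2, so mill is at least shift 2; mill must be in the same shift as deburr, which can't be after shift 3, so mill is at most shift 3.
mill at shift 2 is achievable: deburr in shift 2; bend in shift 1; polish in shift 1; mill in shift 2; weld in shift 4.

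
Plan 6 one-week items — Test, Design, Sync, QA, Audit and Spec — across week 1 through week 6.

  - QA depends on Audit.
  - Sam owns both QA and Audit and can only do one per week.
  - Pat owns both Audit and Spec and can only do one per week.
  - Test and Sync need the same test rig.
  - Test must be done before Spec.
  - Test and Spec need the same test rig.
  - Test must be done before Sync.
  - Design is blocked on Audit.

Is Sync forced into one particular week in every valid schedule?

No

Sync can be week 2 (e.g. Audit=week 1, Spec=week 2, Test=week 1, Design=week 2, Sync=week 2, QA=week 2) or week 3 (e.g. QA -> week 2, Spec -> week 2, Test -> week 1, Design -> week 2, Audit -> week 1, Sync -> week 3).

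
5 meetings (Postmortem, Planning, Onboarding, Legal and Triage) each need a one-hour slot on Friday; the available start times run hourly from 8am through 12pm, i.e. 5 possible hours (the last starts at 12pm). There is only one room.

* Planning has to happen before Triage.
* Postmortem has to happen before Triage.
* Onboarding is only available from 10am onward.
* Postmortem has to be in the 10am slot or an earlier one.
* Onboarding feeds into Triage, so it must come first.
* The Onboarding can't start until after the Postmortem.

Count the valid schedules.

12

Splitting on Postmortem: it can be 8am (5), 9am (5), 10am (2). Listing each branch's schedules as (Planning, Onboarding, Legal, Triage):
Postmortem=8am: (9am,10am,11am,12pm) (9am,10am,12pm,11am) (9am,11am,10am,12pm) (10am,11am,9am,12pm) (11am,10am,9am,12pm) — 5.
Postmortem=9am: (8am,10am,11am,12pm) (8am,10am,12pm,11am) (8am,11am,10am,12pm) (10am,11am,8am,12pm) (11am,10am,8am,12pm) — 5.
Postmortem=10am: (8am,11am,9am,12pm) (9am,11am,8am,12pm) — 2.
Summing: 5 + 5 + 2 = 12.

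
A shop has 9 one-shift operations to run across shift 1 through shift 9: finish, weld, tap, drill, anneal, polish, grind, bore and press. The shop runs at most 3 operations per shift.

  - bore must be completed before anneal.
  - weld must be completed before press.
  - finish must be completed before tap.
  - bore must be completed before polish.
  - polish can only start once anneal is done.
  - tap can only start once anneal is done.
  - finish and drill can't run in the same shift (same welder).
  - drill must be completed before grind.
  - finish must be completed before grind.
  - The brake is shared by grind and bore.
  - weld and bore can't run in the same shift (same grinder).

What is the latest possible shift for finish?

shift 8

Downstream work caps finish at shift 8.
finish at shift 8 is achievable: press -> shift 3, anneal -> shift 2, bore -> shift 1, weld -> shift 2, tap -> shift 9, grind -> shift 9, polish -> shift 3, drill -> shift 1, finish -> shift 8.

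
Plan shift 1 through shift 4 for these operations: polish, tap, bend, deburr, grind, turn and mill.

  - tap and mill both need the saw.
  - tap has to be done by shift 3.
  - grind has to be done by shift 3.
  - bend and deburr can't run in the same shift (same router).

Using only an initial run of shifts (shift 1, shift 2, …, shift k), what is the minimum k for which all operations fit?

Could 1 shift be enough, i.e. nothing placed later than shift 1? No: tap's window within 1 shift is {shift 1}; mill can't share with tap (shift 1) → nothing is left.
So 1 shift is not enough.
2 works (last occupied shift: shift 2): for example bend in shift 1, mill in shift 2, turn in shift 1, tap in shift 1, polish in shift 1, grind in shift 1, deburr in shift 2.

2 shifts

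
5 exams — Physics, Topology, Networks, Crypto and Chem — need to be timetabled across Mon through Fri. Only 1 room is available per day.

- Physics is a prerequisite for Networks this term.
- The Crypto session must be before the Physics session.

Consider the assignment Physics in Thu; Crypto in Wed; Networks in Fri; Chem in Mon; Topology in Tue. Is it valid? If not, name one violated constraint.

Yes, all constraints hold

Only 1 room is available per day — holds.
Physics is a prerequisite for Networks this term — holds.
The Crypto session must be before the Physics session — holds.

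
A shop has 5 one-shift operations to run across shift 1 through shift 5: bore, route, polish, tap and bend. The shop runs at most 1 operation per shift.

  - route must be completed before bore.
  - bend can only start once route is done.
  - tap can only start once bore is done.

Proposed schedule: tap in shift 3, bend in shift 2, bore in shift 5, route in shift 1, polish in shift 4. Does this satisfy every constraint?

Invalid. tap can only start once bore is done.

route must be completed before bore — holds.
The shop runs at most 1 operation per shift — holds.
tap can only start once bore is done — violated.
bend can only start once route is done — holds.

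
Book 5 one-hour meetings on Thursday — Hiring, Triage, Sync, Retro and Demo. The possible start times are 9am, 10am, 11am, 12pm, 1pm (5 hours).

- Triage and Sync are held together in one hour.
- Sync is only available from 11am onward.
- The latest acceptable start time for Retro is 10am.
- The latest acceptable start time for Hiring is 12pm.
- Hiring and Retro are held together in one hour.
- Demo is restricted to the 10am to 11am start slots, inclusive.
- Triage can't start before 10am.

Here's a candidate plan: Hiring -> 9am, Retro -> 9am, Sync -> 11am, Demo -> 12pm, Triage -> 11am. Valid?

No — it violates: Demo is restricted to the 10am to 11am start slots, inclusive

The latest acceptable start time for Retro is 10am — holds.
Sync is only available from 11am onward — holds.
Hiring and Retro are held together in one hour — holds.
Demo is restricted to the 10am to 11am start slots, inclusive — violated.
The latest acceptable start time for Hiring is 12pm — holds.
Triage can't start before 10am — holds.
Triage and Sync are held together in one hour — holds.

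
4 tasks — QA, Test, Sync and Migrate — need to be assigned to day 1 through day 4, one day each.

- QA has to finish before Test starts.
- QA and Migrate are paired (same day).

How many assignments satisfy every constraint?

24

Splitting on QA: it can be day 1 (12), day 2 (8), day 3 (4). Listing each branch's schedules as (Test, Sync, Migrate) by day number:
QA=day 1: (2,1,1) (2,2,1) (2,3,1) (2,4,1) (3,1,1) (3,2,1) (3,3,1) (3,4,1) (4,1,1) (4,2,1) (4,3,1) (4,4,1) — 12.
QA=day 2: (3,1,2) (3,2,2) (3,3,2) (3,4,2) (4,1,2) (4,2,2) (4,3,2) (4,4,2) — 8.
QA=day 3: (4,1,3) (4,2,3) (4,3,3) (4,4,3) — 4.
Summing: 12 + 8 + 4 = 24.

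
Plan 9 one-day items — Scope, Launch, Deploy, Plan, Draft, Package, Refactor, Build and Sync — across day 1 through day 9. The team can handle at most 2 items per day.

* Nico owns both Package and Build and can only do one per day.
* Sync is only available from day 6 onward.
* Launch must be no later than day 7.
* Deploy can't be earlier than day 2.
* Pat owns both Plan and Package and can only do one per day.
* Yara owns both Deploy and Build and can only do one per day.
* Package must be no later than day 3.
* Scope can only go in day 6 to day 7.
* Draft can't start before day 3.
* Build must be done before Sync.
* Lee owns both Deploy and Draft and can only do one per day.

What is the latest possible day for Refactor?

Refactor at day 9 is achievable: Draft in day 3, Package in day 1, Scope in day 6, Sync in day 6, Build in day 3, Launch in day 1, Refactor in day 9, Plan in day 2, Deploy in day 2.

day 9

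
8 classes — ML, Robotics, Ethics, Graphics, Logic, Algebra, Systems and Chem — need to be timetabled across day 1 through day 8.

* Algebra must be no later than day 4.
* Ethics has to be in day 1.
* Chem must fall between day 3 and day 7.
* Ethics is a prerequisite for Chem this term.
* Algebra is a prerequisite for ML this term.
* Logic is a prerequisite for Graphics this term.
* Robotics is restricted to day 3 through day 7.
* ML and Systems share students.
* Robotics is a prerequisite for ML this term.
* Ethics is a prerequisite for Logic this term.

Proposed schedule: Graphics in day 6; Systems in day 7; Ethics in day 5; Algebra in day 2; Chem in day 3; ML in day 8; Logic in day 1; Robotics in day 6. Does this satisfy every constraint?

No — it violates: Ethics is a prerequisite for Logic this term

ML and Systems share students — holds.
Ethics is a prerequisite for Logic this term — violated.
Ethics is a prerequisite for Chem this term — violated.
Robotics is a prerequisite for ML this term — holds.
Algebra must be no later than day 4 — holds.
Algebra is a prerequisite for ML this term — holds.
Ethics has to be in day 1 — violated.
Logic is a prerequisite for Graphics this term — holds.
Robotics is restricted to day 3 through day 7 — holds.
Chem must fall between day 3 and day 7 — holds.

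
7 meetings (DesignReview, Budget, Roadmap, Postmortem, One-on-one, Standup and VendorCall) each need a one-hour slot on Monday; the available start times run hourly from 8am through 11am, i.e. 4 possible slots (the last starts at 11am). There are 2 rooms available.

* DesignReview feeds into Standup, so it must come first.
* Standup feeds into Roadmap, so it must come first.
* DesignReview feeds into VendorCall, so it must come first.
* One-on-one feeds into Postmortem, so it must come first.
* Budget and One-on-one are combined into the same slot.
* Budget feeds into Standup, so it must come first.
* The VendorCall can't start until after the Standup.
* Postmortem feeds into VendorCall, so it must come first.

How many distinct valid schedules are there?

Enumerating: Standup=10am; Budget=9am; DesignReview=8am; Roadmap=11am; One-on-one=9am; Postmortem=10am; VendorCall=11am | One-on-one=8am, Budget=8am, DesignReview=9am, Standup=10am, Roadmap=11am, VendorCall=11am, Postmortem=9am | DesignReview -> 9am, Postmortem -> 10am, One-on-one -> 8am, Budget -> 8am, Roadmap -> 11am, VendorCall -> 11am, Standup -> 10am.

3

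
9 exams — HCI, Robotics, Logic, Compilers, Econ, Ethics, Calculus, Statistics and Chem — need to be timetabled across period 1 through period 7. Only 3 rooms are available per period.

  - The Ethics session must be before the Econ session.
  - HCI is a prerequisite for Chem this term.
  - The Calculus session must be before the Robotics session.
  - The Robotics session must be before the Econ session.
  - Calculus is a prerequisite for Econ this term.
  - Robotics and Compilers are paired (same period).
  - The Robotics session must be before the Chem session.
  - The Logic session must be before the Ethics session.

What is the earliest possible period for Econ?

Precedence pushes Econ to at least period 3.
Econ at period 3 is achievable: Robotics -> period 2, Logic -> period 1, Compilers -> period 2, Chem -> period 3, HCI -> period 1, Calculus -> period 1, Ethics -> period 2, Econ -> period 3, Statistics -> period 3.

period 3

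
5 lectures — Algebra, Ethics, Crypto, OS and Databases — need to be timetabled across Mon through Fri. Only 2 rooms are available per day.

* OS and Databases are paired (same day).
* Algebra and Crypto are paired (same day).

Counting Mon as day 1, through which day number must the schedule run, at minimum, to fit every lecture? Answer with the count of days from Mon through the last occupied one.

With at most 2 per day and 5 lectures, at least 3 days are needed.
3 works (last occupied day: Wed): for example OS in Wed; Databases in Wed; Algebra in Mon; Crypto in Mon; Ethics in Tue.

3 days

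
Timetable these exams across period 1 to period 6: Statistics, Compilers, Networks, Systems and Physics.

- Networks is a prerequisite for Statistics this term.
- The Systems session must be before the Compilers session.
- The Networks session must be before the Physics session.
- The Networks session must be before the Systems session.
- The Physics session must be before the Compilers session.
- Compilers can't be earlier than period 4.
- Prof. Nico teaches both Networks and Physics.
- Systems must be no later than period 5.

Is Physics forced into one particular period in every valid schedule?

No

Physics can be period 2 (e.g. Statistics in period 2; Physics in period 2; Networks in period 1; Systems in period 2; Compilers in period 4) or period 3 (e.g. Physics -> period 3, Systems -> period 2, Compilers -> period 4, Statistics -> period 2, Networks -> period 1).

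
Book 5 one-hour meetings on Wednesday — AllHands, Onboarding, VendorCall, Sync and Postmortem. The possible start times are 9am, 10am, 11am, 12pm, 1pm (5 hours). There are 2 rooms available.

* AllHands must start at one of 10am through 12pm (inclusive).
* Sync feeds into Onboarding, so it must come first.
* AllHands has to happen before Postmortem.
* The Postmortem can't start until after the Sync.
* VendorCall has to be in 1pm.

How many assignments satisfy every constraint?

43

Splitting on AllHands: it can be 10am (22), 11am (15), 12pm (6). Listing each branch's schedules as (Onboarding, VendorCall, Sync, Postmortem):
AllHands=10am: (10am,1pm,9am,11am) (10am,1pm,9am,12pm) (10am,1pm,9am,1pm) (11am,1pm,9am,11am) (11am,1pm,9am,12pm) (11am,1pm,9am,1pm) (11am,1pm,10am,11am) (11am,1pm,10am,12pm) (11am,1pm,10am,1pm) (12pm,1pm,9am,11am) (12pm,1pm,9am,12pm) (12pm,1pm,9am,1pm) (12pm,1pm,10am,11am) (12pm,1pm,10am,12pm) (12pm,1pm,10am,1pm) (12pm,1pm,11am,12pm) (12pm,1pm,11am,1pm) (1pm,1pm,9am,11am) (1pm,1pm,9am,12pm) (1pm,1pm,10am,11am) (1pm,1pm,10am,12pm) (1pm,1pm,11am,12pm) — 22.
AllHands=11am: (10am,1pm,9am,12pm) (10am,1pm,9am,1pm) (11am,1pm,9am,12pm) (11am,1pm,9am,1pm) (11am,1pm,10am,12pm) (11am,1pm,10am,1pm) (12pm,1pm,9am,12pm) (12pm,1pm,9am,1pm) (12pm,1pm,10am,12pm) (12pm,1pm,10am,1pm) (12pm,1pm,11am,12pm) (12pm,1pm,11am,1pm) (1pm,1pm,9am,12pm) (1pm,1pm,10am,12pm) (1pm,1pm,11am,12pm) — 15.
AllHands=12pm: (10am,1pm,9am,1pm) (11am,1pm,9am,1pm) (11am,1pm,10am,1pm) (12pm,1pm,9am,1pm) (12pm,1pm,10am,1pm) (12pm,1pm,11am,1pm) — 6.
Summing: 22 + 15 + 6 = 43.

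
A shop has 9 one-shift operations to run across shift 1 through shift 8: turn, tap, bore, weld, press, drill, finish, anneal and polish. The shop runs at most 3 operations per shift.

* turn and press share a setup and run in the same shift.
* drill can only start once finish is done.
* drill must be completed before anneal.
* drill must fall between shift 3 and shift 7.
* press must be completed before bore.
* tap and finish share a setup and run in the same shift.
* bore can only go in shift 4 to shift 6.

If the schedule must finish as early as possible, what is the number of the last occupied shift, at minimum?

shift 4

The precedence chain requires at least 3 distinct shifts.
With at most 3 per shift and 9 operations, at least 3 shifts are needed.
bore can't be placed before shift 4, so the schedule must run through at least shift 4.
4 works (last occupied shift: shift 4): for example bore -> shift 4, polish -> shift 2, drill -> shift 3, tap -> shift 2, weld -> shift 1, finish -> shift 2, press -> shift 1, anneal -> shift 4, turn -> shift 1.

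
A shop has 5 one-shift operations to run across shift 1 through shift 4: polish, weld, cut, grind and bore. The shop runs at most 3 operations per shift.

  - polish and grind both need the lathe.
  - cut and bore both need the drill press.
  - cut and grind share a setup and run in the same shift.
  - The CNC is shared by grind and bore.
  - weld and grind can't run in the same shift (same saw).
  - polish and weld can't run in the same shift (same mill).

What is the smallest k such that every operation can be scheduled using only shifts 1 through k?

With at most 3 per shift and 5 operations, at least 2 shifts are needed.
Could 2 shifts be enough, i.e. nothing placed later than shift 2? No: polish, weld and cut must all be in different shifts (polish/weld can't share; polish/cut can't share; weld/cut can't share), but only 2 shifts are available: 3 operations can't fit in 2 distinct shifts.
So 2 shifts is not enough.
3 works (last occupied shift: shift 3): for example bore=shift 1; grind=shift 3; weld=shift 2; cut=shift 3; polish=shift 1.

3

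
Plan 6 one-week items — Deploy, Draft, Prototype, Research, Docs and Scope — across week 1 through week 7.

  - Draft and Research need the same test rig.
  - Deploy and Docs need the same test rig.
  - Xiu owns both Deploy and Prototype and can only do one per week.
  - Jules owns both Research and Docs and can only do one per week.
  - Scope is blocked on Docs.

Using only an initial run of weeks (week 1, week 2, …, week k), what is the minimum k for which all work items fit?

The precedence chain requires at least 2 distinct weeks.
2 works (last occupied week: week 2): for example Scope=week 2, Docs=week 1, Deploy=week 2, Draft=week 1, Prototype=week 1, Research=week 2.

2 weeks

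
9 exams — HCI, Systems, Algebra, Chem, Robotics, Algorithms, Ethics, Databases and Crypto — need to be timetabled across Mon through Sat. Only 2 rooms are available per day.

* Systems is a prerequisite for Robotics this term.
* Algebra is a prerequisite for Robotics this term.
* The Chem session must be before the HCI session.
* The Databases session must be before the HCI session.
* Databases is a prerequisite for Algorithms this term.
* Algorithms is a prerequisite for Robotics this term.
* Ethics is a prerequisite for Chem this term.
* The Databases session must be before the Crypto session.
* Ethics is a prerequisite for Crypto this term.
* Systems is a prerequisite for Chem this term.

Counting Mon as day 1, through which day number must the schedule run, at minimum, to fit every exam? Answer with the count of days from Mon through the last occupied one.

5 days

The precedence chain requires at least 3 distinct days.
With at most 2 per day and 9 exams, at least 5 days are needed.
5 works (last occupied day: Fri): for example Systems=Mon; Algorithms=Wed; Robotics=Thu; Crypto=Fri; Ethics=Mon; Algebra=Wed; Databases=Tue; HCI=Thu; Chem=Tue.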